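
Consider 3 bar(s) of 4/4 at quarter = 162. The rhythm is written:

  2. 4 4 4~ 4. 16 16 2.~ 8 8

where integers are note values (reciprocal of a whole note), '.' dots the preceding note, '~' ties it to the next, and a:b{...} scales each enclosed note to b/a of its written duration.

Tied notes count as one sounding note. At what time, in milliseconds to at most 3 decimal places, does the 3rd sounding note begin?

1. 0.0ms @ 0 + 1111.111ms (3)
2. 1111.111ms @ 3 + 370.37ms (1)
3. 1481.481ms @ 4 + 370.37ms (1)
4. 1851.852ms @ 5 + 925.926ms (5/2)
5. 2777.778ms @ 15/2 + 92.593ms (1/4)
6. 2870.37ms @ 31/4 + 92.593ms (1/4)
7. 2962.963ms @ 8 + 1296.296ms (7/2)
8. 4259.259ms @ 23/2 + 185.185ms (1/2)

note 3 onset = 4b = 1481.481ms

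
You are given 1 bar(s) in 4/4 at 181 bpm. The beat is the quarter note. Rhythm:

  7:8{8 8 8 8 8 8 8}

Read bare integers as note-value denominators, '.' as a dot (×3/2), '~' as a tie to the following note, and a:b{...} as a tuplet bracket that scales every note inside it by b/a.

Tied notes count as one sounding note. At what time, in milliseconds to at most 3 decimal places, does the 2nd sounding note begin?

1. 0.0ms @ 0 + 189.424ms (4/7)
2. 189.424ms @ 4/7 + 189.424ms (4/7)
3. 378.848ms @ 8/7 + 189.424ms (4/7)
4. 568.272ms @ 12/7 + 189.424ms (4/7)
5. 757.695ms @ 16/7 + 189.424ms (4/7)
6. 947.119ms @ 20/7 + 189.424ms (4/7)
7. 1136.543ms @ 24/7 + 189.424ms (4/7)

note 2 onset = 4/7b = 189.424ms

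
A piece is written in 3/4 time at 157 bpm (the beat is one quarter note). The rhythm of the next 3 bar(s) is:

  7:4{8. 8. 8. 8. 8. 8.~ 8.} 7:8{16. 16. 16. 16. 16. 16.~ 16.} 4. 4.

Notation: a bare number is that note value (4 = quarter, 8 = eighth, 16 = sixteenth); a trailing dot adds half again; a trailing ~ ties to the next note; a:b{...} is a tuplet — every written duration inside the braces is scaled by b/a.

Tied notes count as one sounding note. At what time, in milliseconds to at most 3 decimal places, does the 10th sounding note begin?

1. 0.0ms @ 0 + 163.785ms (3/7)
2. 163.785ms @ 3/7 + 163.785ms (3/7)
3. 327.571ms @ 6/7 + 163.785ms (3/7)
4. 491.356ms @ 9/7 + 163.785ms (3/7)
5. 655.141ms @ 12/7 + 163.785ms (3/7)
6. 818.926ms @ 15/7 + 327.571ms (6/7)
7. 1146.497ms @ 3 + 163.785ms (3/7)
8. 1310.282ms @ 24/7 + 163.785ms (3/7)
9. 1474.067ms @ 27/7 + 163.785ms (3/7)
10. 1637.853ms @ 30/7 + 163.785ms (3/7)
11. 1801.638ms @ 33/7 + 163.785ms (3/7)
12. 1965.423ms @ 36/7 + 327.571ms (6/7)
13. 2292.994ms @ 6 + 573.248ms (3/2)
14. 2866.242ms @ 15/2 + 573.248ms (3/2)

note 10 onset = 30/7b = 1637.853ms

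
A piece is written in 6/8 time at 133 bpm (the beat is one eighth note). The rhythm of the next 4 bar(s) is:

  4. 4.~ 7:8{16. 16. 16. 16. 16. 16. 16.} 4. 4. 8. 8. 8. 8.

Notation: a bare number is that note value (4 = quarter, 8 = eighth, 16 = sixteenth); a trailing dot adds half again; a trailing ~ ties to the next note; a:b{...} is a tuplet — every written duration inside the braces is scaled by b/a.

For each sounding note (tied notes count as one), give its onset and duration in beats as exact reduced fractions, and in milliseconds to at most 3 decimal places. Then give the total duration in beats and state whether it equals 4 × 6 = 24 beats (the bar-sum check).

1) 0.0ms=0b +1353.383ms=3b
2) 1353.383ms=3b +1740.064ms=27/7b
3) 3093.448ms=48/7b +386.681ms=6/7b
4) 3480.129ms=54/7b +386.681ms=6/7b
5) 3866.81ms=60/7b +386.681ms=6/7b
6) 4253.491ms=66/7b +386.681ms=6/7b
7) 4640.172ms=72/7b +386.681ms=6/7b
8) 5026.853ms=78/7b +386.681ms=6/7b
9) 5413.534ms=12b +1353.383ms=3b
10) 6766.917ms=15b +1353.383ms=3b
11) 8120.301ms=18b +676.692ms=3/2b
12) 8796.992ms=39/2b +676.692ms=3/2b
13) 9473.684ms=21b +676.692ms=3/2b
14) 10150.376ms=45/2b +676.692ms=3/2b
Σ=24b of 24 (133bpm 6/8) — PASS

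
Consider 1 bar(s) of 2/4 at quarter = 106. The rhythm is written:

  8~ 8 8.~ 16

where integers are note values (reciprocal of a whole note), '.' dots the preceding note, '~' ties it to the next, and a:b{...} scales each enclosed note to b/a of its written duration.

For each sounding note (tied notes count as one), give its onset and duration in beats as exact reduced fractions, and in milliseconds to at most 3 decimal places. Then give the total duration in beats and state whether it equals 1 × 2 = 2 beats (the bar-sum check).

1) 0.0ms=0b +566.038ms=1b
2) 566.038ms=1b +566.038ms=1b
Σ=2b of 2 (106bpm 2/4) — PASS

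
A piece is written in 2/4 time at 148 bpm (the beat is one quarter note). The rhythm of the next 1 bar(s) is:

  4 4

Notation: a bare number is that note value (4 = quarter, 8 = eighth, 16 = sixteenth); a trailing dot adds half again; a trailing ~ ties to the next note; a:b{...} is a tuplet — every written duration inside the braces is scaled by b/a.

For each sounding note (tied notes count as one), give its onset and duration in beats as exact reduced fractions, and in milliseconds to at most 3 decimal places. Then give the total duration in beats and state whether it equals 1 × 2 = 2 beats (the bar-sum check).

1) 0.0ms=0b +405.405ms=1b
2) 405.405ms=1b +405.405ms=1b
Σ=2b of 2 (148bpm 2/4) — PASS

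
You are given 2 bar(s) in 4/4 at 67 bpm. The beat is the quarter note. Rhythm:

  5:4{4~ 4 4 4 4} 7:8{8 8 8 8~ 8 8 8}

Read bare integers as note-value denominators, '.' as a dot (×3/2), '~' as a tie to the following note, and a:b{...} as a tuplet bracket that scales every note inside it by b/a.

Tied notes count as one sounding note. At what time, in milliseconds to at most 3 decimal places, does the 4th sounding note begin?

1. 0.0ms @ 0 + 1432.836ms (8/5)
2. 1432.836ms @ 8/5 + 716.418ms (4/5)
3. 2149.254ms @ 12/5 + 716.418ms (4/5)
4. 2865.672ms @ 16/5 + 716.418ms (4/5)
5. 3582.09ms @ 4 + 511.727ms (4/7)
6. 4093.817ms @ 32/7 + 511.727ms (4/7)
7. 4605.544ms @ 36/7 + 511.727ms (4/7)
8. 5117.271ms @ 40/7 + 1023.454ms (8/7)
9. 6140.725ms @ 48/7 + 511.727ms (4/7)
10. 6652.452ms @ 52/7 + 511.727ms (4/7)

note 4 onset = 16/5b = 2865.672ms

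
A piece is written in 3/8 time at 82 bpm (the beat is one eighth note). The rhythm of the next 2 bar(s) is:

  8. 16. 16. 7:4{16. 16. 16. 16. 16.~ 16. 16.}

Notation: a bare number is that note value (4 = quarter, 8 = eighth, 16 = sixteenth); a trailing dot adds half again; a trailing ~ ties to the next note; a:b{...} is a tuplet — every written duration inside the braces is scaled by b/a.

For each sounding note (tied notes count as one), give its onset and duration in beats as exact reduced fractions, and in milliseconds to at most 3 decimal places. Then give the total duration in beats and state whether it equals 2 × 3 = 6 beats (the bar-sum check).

1) 0.0ms=0b +1097.561ms=3/2b
2) 1097.561ms=3/2b +548.78ms=3/4b
3) 1646.341ms=9/4b +548.78ms=3/4b
4) 2195.122ms=3b +313.589ms=3/7b
5) 2508.711ms=24/7b +313.589ms=3/7b
6) 2822.3ms=27/7b +313.589ms=3/7b
7) 3135.889ms=30/7b +313.589ms=3/7b
8) 3449.477ms=33/7b +627.178ms=6/7b
9) 4076.655ms=39/7b +313.589ms=3/7b
Σ=6b of 6 (82bpm 3/8) — PASS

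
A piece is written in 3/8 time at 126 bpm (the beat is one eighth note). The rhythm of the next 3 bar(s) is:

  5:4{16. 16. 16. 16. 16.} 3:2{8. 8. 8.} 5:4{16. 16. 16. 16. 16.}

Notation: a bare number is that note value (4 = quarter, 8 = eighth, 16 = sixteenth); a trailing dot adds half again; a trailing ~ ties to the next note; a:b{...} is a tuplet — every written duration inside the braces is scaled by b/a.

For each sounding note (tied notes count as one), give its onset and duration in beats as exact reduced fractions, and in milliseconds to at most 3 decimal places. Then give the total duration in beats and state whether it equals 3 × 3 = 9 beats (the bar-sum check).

1) 0.0ms=0b +285.714ms=3/5b
2) 285.714ms=3/5b +285.714ms=3/5b
3) 571.429ms=6/5b +285.714ms=3/5b
4) 857.143ms=9/5b +285.714ms=3/5b
5) 1142.857ms=12/5b +285.714ms=3/5b
6) 1428.571ms=3b +476.19ms=1b
7) 1904.762ms=4b +476.19ms=1b
8) 2380.952ms=5b +476.19ms=1b
9) 2857.143ms=6b +285.714ms=3/5b
10) 3142.857ms=33/5b +285.714ms=3/5b
11) 3428.571ms=36/5b +285.714ms=3/5b
12) 3714.286ms=39/5b +285.714ms=3/5b
13) 4000.0ms=42/5b +285.714ms=3/5b
Σ=9b of 9 (126bpm 3/8) — PASS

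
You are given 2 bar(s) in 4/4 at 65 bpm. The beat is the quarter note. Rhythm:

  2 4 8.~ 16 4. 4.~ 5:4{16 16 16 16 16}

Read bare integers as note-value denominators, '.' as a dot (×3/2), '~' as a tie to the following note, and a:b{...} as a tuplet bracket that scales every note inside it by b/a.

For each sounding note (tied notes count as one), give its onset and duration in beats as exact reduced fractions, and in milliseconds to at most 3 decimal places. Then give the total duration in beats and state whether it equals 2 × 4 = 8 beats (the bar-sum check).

1) 0.0ms=0b +1846.154ms=2b
2) 1846.154ms=2b +923.077ms=1b
3) 2769.231ms=3b +923.077ms=1b
4) 3692.308ms=4b +1384.615ms=3/2b
5) 5076.923ms=11/2b +1569.231ms=17/10b
6) 6646.154ms=36/5b +184.615ms=1/5b
7) 6830.769ms=37/5b +184.615ms=1/5b
8) 7015.385ms=38/5b +184.615ms=1/5b
9) 7200.0ms=39/5b +184.615ms=1/5b
Σ=8b of 8 (65bpm 4/4) — PASS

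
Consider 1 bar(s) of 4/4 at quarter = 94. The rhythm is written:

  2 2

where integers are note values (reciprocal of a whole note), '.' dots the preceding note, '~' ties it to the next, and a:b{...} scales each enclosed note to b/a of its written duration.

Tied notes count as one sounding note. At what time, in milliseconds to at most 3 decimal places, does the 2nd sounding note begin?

note 2 onset = 2b = 1276.596ms

1. 0.0ms @ 0 + 1276.596ms (2)
2. 1276.596ms @ 2 + 1276.596ms (2)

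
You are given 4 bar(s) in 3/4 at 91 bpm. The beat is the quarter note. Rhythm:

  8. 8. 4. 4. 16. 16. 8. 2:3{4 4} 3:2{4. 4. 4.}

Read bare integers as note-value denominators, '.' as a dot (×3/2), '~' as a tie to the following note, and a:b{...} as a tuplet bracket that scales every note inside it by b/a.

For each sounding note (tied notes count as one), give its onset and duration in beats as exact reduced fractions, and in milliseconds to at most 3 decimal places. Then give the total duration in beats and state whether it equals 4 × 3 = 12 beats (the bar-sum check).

1) 0.0ms=0b +494.505ms=3/4b
2) 494.505ms=3/4b +494.505ms=3/4b
3) 989.011ms=3/2b +989.011ms=3/2b
4) 1978.022ms=3b +989.011ms=3/2b
5) 2967.033ms=9/2b +247.253ms=3/8b
6) 3214.286ms=39/8b +247.253ms=3/8b
7) 3461.538ms=21/4b +494.505ms=3/4b
8) 3956.044ms=6b +989.011ms=3/2b
9) 4945.055ms=15/2b +989.011ms=3/2b
10) 5934.066ms=9b +659.341ms=1b
11) 6593.407ms=10b +659.341ms=1b
12) 7252.747ms=11b +659.341ms=1b
Σ=12b of 12 (91bpm 3/4) — PASS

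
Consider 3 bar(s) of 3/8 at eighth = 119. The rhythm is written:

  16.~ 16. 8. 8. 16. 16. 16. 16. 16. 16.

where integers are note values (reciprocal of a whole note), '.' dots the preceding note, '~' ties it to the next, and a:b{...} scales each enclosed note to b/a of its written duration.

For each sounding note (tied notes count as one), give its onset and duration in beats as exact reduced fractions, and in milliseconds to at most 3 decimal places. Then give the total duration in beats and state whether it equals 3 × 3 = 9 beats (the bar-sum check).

1) 0.0ms=0b +756.303ms=3/2b
2) 756.303ms=3/2b +756.303ms=3/2b
3) 1512.605ms=3b +756.303ms=3/2b
4) 2268.908ms=9/2b +378.151ms=3/4b
5) 2647.059ms=21/4b +378.151ms=3/4b
6) 3025.21ms=6b +378.151ms=3/4b
7) 3403.361ms=27/4b +378.151ms=3/4b
8) 3781.513ms=15/2b +378.151ms=3/4b
9) 4159.664ms=33/4b +378.151ms=3/4b
Σ=9b of 9 (119bpm 3/8) — PASS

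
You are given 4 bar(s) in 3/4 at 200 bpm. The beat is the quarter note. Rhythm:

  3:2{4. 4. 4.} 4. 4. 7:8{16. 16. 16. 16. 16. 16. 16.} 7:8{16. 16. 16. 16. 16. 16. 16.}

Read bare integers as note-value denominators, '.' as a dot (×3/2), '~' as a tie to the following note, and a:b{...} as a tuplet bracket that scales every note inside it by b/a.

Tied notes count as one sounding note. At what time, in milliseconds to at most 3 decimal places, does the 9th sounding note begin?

1. 0.0ms @ 0 + 300.0ms (1)
2. 300.0ms @ 1 + 300.0ms (1)
3. 600.0ms @ 2 + 300.0ms (1)
4. 900.0ms @ 3 + 450.0ms (3/2)
5. 1350.0ms @ 9/2 + 450.0ms (3/2)
6. 1800.0ms @ 6 + 128.571ms (3/7)
7. 1928.571ms @ 45/7 + 128.571ms (3/7)
8. 2057.143ms @ 48/7 + 128.571ms (3/7)
9. 2185.714ms @ 51/7 + 128.571ms (3/7)
10. 2314.286ms @ 54/7 + 128.571ms (3/7)
11. 2442.857ms @ 57/7 + 128.571ms (3/7)
12. 2571.429ms @ 60/7 + 128.571ms (3/7)
13. 2700.0ms @ 9 + 128.571ms (3/7)
14. 2828.571ms @ 66/7 + 128.571ms (3/7)
15. 2957.143ms @ 69/7 + 128.571ms (3/7)
16. 3085.714ms @ 72/7 + 128.571ms (3/7)
17. 3214.286ms @ 75/7 + 128.571ms (3/7)
18. 3342.857ms @ 78/7 + 128.571ms (3/7)
19. 3471.429ms @ 81/7 + 128.571ms (3/7)

note 9 onset = 51/7b = 2185.714ms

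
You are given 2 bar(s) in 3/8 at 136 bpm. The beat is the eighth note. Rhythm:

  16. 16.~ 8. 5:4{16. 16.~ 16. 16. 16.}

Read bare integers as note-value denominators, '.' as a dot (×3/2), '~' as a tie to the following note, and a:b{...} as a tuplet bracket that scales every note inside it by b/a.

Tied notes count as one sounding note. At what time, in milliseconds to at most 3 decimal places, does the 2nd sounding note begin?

note 2 onset = 3/4b = 330.882ms

1. 0.0ms @ 0 + 330.882ms (3/4)
2. 330.882ms @ 3/4 + 992.647ms (9/4)
3. 1323.529ms @ 3 + 264.706ms (3/5)
4. 1588.235ms @ 18/5 + 529.412ms (6/5)
5. 2117.647ms @ 24/5 + 264.706ms (3/5)
6. 2382.353ms @ 27/5 + 264.706ms (3/5)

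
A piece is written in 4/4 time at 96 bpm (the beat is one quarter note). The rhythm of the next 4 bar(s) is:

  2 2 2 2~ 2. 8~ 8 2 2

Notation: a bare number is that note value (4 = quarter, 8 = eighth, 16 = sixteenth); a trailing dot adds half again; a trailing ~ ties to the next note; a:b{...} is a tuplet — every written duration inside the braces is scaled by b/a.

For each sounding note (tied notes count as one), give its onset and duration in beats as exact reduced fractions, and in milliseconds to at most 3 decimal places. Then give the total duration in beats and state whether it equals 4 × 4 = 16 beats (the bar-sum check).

1) 0.0ms=0b +1250.0ms=2b
2) 1250.0ms=2b +1250.0ms=2b
3) 2500.0ms=4b +1250.0ms=2b
4) 3750.0ms=6b +3125.0ms=5b
5) 6875.0ms=11b +625.0ms=1b
6) 7500.0ms=12b +1250.0ms=2b
7) 8750.0ms=14b +1250.0ms=2b
Σ=16b of 16 (96bpm 4/4) — PASS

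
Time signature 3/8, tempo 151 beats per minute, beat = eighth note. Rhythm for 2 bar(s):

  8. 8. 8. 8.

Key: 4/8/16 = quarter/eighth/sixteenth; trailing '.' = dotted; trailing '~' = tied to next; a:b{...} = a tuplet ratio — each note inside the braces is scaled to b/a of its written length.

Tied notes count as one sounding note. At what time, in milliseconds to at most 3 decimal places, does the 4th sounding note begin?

note 4 onset = 9/2b = 1788.079ms

1. 0.0ms @ 0 + 596.026ms (3/2)
2. 596.026ms @ 3/2 + 596.026ms (3/2)
3. 1192.053ms @ 3 + 596.026ms (3/2)
4. 1788.079ms @ 9/2 + 596.026ms (3/2)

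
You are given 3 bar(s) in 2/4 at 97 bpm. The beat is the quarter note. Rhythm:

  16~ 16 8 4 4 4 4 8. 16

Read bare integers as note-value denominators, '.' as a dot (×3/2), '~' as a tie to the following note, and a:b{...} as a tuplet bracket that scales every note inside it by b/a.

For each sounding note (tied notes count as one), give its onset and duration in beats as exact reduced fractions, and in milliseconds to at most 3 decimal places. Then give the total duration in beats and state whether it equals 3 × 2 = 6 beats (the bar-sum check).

1) 0.0ms=0b +309.278ms=1/2b
2) 309.278ms=1/2b +309.278ms=1/2b
3) 618.557ms=1b +618.557ms=1b
4) 1237.113ms=2b +618.557ms=1b
5) 1855.67ms=3b +618.557ms=1b
6) 2474.227ms=4b +618.557ms=1b
7) 3092.784ms=5b +463.918ms=3/4b
8) 3556.701ms=23/4b +154.639ms=1/4b
Σ=6b of 6 (97bpm 2/4) — PASS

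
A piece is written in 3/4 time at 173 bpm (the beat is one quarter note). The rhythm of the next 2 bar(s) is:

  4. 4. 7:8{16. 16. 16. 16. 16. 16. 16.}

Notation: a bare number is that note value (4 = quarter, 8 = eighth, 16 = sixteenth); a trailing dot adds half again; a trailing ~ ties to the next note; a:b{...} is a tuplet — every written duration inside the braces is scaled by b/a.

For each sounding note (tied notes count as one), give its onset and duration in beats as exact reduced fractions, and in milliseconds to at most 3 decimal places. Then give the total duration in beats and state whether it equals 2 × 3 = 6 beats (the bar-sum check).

1) 0.0ms=0b +520.231ms=3/2b
2) 520.231ms=3/2b +520.231ms=3/2b
3) 1040.462ms=3b +148.637ms=3/7b
4) 1189.1ms=24/7b +148.637ms=3/7b
5) 1337.737ms=27/7b +148.637ms=3/7b
6) 1486.375ms=30/7b +148.637ms=3/7b
7) 1635.012ms=33/7b +148.637ms=3/7b
8) 1783.65ms=36/7b +148.637ms=3/7b
9) 1932.287ms=39/7b +148.637ms=3/7b
Σ=6b of 6 (173bpm 3/4) — PASS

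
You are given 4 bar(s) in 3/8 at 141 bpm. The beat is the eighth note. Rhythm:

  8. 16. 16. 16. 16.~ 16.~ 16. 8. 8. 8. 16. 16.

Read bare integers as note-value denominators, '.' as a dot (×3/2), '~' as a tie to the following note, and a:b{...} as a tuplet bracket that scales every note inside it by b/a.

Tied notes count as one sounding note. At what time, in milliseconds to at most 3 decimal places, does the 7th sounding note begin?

1. 0.0ms @ 0 + 638.298ms (3/2)
2. 638.298ms @ 3/2 + 319.149ms (3/4)
3. 957.447ms @ 9/4 + 319.149ms (3/4)
4. 1276.596ms @ 3 + 319.149ms (3/4)
5. 1595.745ms @ 15/4 + 957.447ms (9/4)
6. 2553.191ms @ 6 + 638.298ms (3/2)
7. 3191.489ms @ 15/2 + 638.298ms (3/2)
8. 3829.787ms @ 9 + 638.298ms (3/2)
9. 4468.085ms @ 21/2 + 319.149ms (3/4)
10. 4787.234ms @ 45/4 + 319.149ms (3/4)

note 7 onset = 15/2b = 3191.489ms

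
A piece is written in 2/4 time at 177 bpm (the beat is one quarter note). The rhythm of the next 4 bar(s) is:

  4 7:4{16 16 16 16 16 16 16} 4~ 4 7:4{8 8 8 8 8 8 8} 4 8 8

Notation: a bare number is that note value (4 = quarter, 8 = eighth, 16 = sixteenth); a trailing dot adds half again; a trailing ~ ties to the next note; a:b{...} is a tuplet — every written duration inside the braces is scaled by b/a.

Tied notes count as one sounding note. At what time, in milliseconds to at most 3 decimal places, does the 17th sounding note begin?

note 17 onset = 6b = 2033.898ms

1. 0.0ms @ 0 + 338.983ms (1)
2. 338.983ms @ 1 + 48.426ms (1/7)
3. 387.409ms @ 8/7 + 48.426ms (1/7)
4. 435.835ms @ 9/7 + 48.426ms (1/7)
5. 484.262ms @ 10/7 + 48.426ms (1/7)
6. 532.688ms @ 11/7 + 48.426ms (1/7)
7. 581.114ms @ 12/7 + 48.426ms (1/7)
8. 629.54ms @ 13/7 + 48.426ms (1/7)
9. 677.966ms @ 2 + 677.966ms (2)
10. 1355.932ms @ 4 + 96.852ms (2/7)
11. 1452.785ms @ 30/7 + 96.852ms (2/7)
12. 1549.637ms @ 32/7 + 96.852ms (2/7)
13. 1646.489ms @ 34/7 + 96.852ms (2/7)
14. 1743.341ms @ 36/7 + 96.852ms (2/7)
15. 1840.194ms @ 38/7 + 96.852ms (2/7)
16. 1937.046ms @ 40/7 + 96.852ms (2/7)
17. 2033.898ms @ 6 + 338.983ms (1)
18. 2372.881ms @ 7 + 169.492ms (1/2)
19. 2542.373ms @ 15/2 + 169.492ms (1/2)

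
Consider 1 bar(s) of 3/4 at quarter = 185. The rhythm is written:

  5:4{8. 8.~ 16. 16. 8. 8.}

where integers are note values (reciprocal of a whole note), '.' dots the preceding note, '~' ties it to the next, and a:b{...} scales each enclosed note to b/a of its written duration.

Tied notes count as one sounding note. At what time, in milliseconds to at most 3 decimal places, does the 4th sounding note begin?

note 4 onset = 9/5b = 583.784ms

1. 0.0ms @ 0 + 194.595ms (3/5)
2. 194.595ms @ 3/5 + 291.892ms (9/10)
3. 486.486ms @ 3/2 + 97.297ms (3/10)
4. 583.784ms @ 9/5 + 194.595ms (3/5)
5. 778.378ms @ 12/5 + 194.595ms (3/5)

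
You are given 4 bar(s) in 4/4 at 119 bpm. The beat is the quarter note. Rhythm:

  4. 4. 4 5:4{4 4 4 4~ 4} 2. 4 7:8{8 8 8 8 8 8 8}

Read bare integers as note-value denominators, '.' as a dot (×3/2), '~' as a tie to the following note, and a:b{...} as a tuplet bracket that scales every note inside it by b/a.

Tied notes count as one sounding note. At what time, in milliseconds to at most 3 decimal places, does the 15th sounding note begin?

1. 0.0ms @ 0 + 756.303ms (3/2)
2. 756.303ms @ 3/2 + 756.303ms (3/2)
3. 1512.605ms @ 3 + 504.202ms (1)
4. 2016.807ms @ 4 + 403.361ms (4/5)
5. 2420.168ms @ 24/5 + 403.361ms (4/5)
6. 2823.529ms @ 28/5 + 403.361ms (4/5)
7. 3226.891ms @ 32/5 + 806.723ms (8/5)
8. 4033.613ms @ 8 + 1512.605ms (3)
9. 5546.218ms @ 11 + 504.202ms (1)
10. 6050.42ms @ 12 + 288.115ms (4/7)
11. 6338.535ms @ 88/7 + 288.115ms (4/7)
12. 6626.651ms @ 92/7 + 288.115ms (4/7)
13. 6914.766ms @ 96/7 + 288.115ms (4/7)
14. 7202.881ms @ 100/7 + 288.115ms (4/7)
15. 7490.996ms @ 104/7 + 288.115ms (4/7)
16. 7779.112ms @ 108/7 + 288.115ms (4/7)

note 15 onset = 104/7b = 7490.996ms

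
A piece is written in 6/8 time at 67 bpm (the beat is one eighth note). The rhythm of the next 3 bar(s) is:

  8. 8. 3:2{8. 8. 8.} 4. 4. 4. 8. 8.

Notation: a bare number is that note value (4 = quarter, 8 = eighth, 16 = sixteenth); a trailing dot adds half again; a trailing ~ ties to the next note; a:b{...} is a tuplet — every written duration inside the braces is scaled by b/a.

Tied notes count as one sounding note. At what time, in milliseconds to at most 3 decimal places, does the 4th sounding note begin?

note 4 onset = 4b = 3582.09ms

1. 0.0ms @ 0 + 1343.284ms (3/2)
2. 1343.284ms @ 3/2 + 1343.284ms (3/2)
3. 2686.567ms @ 3 + 895.522ms (1)
4. 3582.09ms @ 4 + 895.522ms (1)
5. 4477.612ms @ 5 + 895.522ms (1)
6. 5373.134ms @ 6 + 2686.567ms (3)
7. 8059.701ms @ 9 + 2686.567ms (3)
8. 10746.269ms @ 12 + 2686.567ms (3)
9. 13432.836ms @ 15 + 1343.284ms (3/2)
10. 14776.119ms @ 33/2 + 1343.284ms (3/2)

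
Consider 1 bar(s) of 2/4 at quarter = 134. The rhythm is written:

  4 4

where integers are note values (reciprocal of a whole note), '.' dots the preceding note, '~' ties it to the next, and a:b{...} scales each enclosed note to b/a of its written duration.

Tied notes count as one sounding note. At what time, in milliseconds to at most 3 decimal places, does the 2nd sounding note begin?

note 2 onset = 1b = 447.761ms

1. 0.0ms @ 0 + 447.761ms (1)
2. 447.761ms @ 1 + 447.761ms (1)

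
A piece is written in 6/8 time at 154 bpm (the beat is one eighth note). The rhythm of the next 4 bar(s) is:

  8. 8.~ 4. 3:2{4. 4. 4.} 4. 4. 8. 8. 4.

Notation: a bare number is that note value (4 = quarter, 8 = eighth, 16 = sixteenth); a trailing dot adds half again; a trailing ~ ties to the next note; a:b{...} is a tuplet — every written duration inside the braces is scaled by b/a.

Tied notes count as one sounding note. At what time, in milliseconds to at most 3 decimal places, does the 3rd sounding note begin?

1. 0.0ms @ 0 + 584.416ms (3/2)
2. 584.416ms @ 3/2 + 1753.247ms (9/2)
3. 2337.662ms @ 6 + 779.221ms (2)
4. 3116.883ms @ 8 + 779.221ms (2)
5. 3896.104ms @ 10 + 779.221ms (2)
6. 4675.325ms @ 12 + 1168.831ms (3)
7. 5844.156ms @ 15 + 1168.831ms (3)
8. 7012.987ms @ 18 + 584.416ms (3/2)
9. 7597.403ms @ 39/2 + 584.416ms (3/2)
10. 8181.818ms @ 21 + 1168.831ms (3)

note 3 onset = 6b = 2337.662ms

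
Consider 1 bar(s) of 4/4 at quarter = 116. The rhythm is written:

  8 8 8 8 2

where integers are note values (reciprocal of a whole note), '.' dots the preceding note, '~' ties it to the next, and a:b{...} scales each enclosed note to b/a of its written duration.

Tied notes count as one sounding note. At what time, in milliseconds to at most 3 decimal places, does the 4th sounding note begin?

1. 0.0ms @ 0 + 258.621ms (1/2)
2. 258.621ms @ 1/2 + 258.621ms (1/2)
3. 517.241ms @ 1 + 258.621ms (1/2)
4. 775.862ms @ 3/2 + 258.621ms (1/2)
5. 1034.483ms @ 2 + 1034.483ms (2)

note 4 onset = 3/2b = 775.862ms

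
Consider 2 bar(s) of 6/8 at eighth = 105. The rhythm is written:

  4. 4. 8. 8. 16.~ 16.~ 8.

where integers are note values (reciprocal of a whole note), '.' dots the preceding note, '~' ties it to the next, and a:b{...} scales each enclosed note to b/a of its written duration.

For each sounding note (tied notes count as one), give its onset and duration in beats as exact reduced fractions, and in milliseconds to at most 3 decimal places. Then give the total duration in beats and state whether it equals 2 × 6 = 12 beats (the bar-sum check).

1) 0.0ms=0b +1714.286ms=3b
2) 1714.286ms=3b +1714.286ms=3b
3) 3428.571ms=6b +857.143ms=3/2b
4) 4285.714ms=15/2b +857.143ms=3/2b
5) 5142.857ms=9b +1714.286ms=3b
Σ=12b of 12 (105bpm 6/8) — PASS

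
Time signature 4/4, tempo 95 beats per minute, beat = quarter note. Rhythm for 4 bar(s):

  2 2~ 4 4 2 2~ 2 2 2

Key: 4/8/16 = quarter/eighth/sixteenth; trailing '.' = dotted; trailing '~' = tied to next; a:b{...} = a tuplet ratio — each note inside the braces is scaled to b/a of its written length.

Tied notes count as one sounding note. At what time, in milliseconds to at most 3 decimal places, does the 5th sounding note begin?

1. 0.0ms @ 0 + 1263.158ms (2)
2. 1263.158ms @ 2 + 1894.737ms (3)
3. 3157.895ms @ 5 + 631.579ms (1)
4. 3789.474ms @ 6 + 1263.158ms (2)
5. 5052.632ms @ 8 + 2526.316ms (4)
6. 7578.947ms @ 12 + 1263.158ms (2)
7. 8842.105ms @ 14 + 1263.158ms (2)

note 5 onset = 8b = 5052.632ms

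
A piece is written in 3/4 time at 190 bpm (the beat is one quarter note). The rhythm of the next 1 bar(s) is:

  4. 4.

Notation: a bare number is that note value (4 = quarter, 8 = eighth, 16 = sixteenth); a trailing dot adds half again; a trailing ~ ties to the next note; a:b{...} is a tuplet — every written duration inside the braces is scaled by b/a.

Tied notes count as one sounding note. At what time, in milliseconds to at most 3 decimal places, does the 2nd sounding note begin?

1. 0.0ms @ 0 + 473.684ms (3/2)
2. 473.684ms @ 3/2 + 473.684ms (3/2)

note 2 onset = 3/2b = 473.684ms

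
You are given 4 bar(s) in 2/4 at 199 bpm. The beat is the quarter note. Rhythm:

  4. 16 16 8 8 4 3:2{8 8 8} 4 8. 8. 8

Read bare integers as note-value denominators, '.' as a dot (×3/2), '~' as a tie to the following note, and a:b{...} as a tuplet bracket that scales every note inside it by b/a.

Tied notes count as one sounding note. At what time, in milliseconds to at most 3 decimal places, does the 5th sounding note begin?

1. 0.0ms @ 0 + 452.261ms (3/2)
2. 452.261ms @ 3/2 + 75.377ms (1/4)
3. 527.638ms @ 7/4 + 75.377ms (1/4)
4. 603.015ms @ 2 + 150.754ms (1/2)
5. 753.769ms @ 5/2 + 150.754ms (1/2)
6. 904.523ms @ 3 + 301.508ms (1)
7. 1206.03ms @ 4 + 100.503ms (1/3)
8. 1306.533ms @ 13/3 + 100.503ms (1/3)
9. 1407.035ms @ 14/3 + 100.503ms (1/3)
10. 1507.538ms @ 5 + 301.508ms (1)
11. 1809.045ms @ 6 + 226.131ms (3/4)
12. 2035.176ms @ 27/4 + 226.131ms (3/4)
13. 2261.307ms @ 15/2 + 150.754ms (1/2)

note 5 onset = 5/2b = 753.769ms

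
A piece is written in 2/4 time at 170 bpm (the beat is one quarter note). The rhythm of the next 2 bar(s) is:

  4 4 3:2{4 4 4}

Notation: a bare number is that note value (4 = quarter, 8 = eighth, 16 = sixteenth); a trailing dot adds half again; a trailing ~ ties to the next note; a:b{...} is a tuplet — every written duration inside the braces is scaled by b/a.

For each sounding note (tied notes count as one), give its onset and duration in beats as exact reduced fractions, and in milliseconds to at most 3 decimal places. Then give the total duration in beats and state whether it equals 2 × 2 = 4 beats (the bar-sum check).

1) 0.0ms=0b +352.941ms=1b
2) 352.941ms=1b +352.941ms=1b
3) 705.882ms=2b +235.294ms=2/3b
4) 941.176ms=8/3b +235.294ms=2/3b
5) 1176.471ms=10/3b +235.294ms=2/3b
Σ=4b of 4 (170bpm 2/4) — PASS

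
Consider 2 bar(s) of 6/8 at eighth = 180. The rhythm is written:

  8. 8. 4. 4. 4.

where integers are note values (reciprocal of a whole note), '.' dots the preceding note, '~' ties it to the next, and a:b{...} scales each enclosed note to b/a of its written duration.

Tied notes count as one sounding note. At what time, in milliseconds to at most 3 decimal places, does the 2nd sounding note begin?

1. 0.0ms @ 0 + 500.0ms (3/2)
2. 500.0ms @ 3/2 + 500.0ms (3/2)
3. 1000.0ms @ 3 + 1000.0ms (3)
4. 2000.0ms @ 6 + 1000.0ms (3)
5. 3000.0ms @ 9 + 1000.0ms (3)

note 2 onset = 3/2b = 500.0ms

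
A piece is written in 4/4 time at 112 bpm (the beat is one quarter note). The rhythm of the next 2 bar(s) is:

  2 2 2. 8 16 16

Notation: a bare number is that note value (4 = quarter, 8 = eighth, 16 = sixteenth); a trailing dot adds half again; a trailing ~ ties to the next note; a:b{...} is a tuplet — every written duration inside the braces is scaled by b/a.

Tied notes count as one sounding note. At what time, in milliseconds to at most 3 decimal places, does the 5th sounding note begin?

note 5 onset = 15/2b = 4017.857ms

1. 0.0ms @ 0 + 1071.429ms (2)
2. 1071.429ms @ 2 + 1071.429ms (2)
3. 2142.857ms @ 4 + 1607.143ms (3)
4. 3750.0ms @ 7 + 267.857ms (1/2)
5. 4017.857ms @ 15/2 + 133.929ms (1/4)
6. 4151.786ms @ 31/4 + 133.929ms (1/4)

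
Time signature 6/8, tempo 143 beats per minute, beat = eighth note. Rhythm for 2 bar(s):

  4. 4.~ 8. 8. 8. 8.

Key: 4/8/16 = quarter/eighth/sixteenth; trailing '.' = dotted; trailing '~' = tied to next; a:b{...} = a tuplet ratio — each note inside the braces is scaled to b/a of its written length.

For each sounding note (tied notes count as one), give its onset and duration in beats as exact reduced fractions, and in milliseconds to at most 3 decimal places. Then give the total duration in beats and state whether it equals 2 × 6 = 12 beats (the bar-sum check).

1) 0.0ms=0b +1258.741ms=3b
2) 1258.741ms=3b +1888.112ms=9/2b
3) 3146.853ms=15/2b +629.371ms=3/2b
4) 3776.224ms=9b +629.371ms=3/2b
5) 4405.594ms=21/2b +629.371ms=3/2b
Σ=12b of 12 (143bpm 6/8) — PASS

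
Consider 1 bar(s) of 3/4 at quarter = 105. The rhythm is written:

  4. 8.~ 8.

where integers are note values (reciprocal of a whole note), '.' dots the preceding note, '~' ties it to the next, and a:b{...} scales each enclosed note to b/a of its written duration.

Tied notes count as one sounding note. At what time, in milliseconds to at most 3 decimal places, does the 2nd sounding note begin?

1. 0.0ms @ 0 + 857.143ms (3/2)
2. 857.143ms @ 3/2 + 857.143ms (3/2)

note 2 onset = 3/2b = 857.143ms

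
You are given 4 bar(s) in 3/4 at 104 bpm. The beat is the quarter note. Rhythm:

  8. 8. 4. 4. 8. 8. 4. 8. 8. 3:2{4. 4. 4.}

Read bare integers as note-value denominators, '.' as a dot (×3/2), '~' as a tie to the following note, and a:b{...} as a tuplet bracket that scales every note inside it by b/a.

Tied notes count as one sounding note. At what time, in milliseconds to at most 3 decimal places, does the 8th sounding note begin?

note 8 onset = 15/2b = 4326.923ms

1. 0.0ms @ 0 + 432.692ms (3/4)
2. 432.692ms @ 3/4 + 432.692ms (3/4)
3. 865.385ms @ 3/2 + 865.385ms (3/2)
4. 1730.769ms @ 3 + 865.385ms (3/2)
5. 2596.154ms @ 9/2 + 432.692ms (3/4)
6. 3028.846ms @ 21/4 + 432.692ms (3/4)
7. 3461.538ms @ 6 + 865.385ms (3/2)
8. 4326.923ms @ 15/2 + 432.692ms (3/4)
9. 4759.615ms @ 33/4 + 432.692ms (3/4)
10. 5192.308ms @ 9 + 576.923ms (1)
11. 5769.231ms @ 10 + 576.923ms (1)
12. 6346.154ms @ 11 + 576.923ms (1)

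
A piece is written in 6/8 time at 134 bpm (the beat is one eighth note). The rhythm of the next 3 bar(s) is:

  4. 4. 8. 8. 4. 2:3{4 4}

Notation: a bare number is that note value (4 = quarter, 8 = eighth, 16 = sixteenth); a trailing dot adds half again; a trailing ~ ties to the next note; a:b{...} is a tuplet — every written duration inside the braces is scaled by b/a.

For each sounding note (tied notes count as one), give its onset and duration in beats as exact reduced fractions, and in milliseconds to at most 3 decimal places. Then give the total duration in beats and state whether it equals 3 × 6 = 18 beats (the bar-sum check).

1) 0.0ms=0b +1343.284ms=3b
2) 1343.284ms=3b +1343.284ms=3b
3) 2686.567ms=6b +671.642ms=3/2b
4) 3358.209ms=15/2b +671.642ms=3/2b
5) 4029.851ms=9b +1343.284ms=3b
6) 5373.134ms=12b +1343.284ms=3b
7) 6716.418ms=15b +1343.284ms=3b
Σ=18b of 18 (134bpm 6/8) — PASS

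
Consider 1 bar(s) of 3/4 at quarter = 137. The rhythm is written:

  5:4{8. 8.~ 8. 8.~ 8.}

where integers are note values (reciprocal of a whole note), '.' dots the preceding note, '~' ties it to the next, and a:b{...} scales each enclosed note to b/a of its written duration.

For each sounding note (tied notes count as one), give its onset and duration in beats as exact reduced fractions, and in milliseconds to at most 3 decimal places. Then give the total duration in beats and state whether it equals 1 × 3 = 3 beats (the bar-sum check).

1) 0.0ms=0b +262.774ms=3/5b
2) 262.774ms=3/5b +525.547ms=6/5b
3) 788.321ms=9/5b +525.547ms=6/5b
Σ=3b of 3 (137bpm 3/4) — PASS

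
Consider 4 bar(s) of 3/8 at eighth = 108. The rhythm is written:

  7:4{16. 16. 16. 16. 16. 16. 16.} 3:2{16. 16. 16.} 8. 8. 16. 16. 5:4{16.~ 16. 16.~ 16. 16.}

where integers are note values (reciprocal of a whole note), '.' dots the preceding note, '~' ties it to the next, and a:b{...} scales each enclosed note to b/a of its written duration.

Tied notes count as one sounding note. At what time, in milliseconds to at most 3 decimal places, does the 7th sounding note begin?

1. 0.0ms @ 0 + 238.095ms (3/7)
2. 238.095ms @ 3/7 + 238.095ms (3/7)
3. 476.19ms @ 6/7 + 238.095ms (3/7)
4. 714.286ms @ 9/7 + 238.095ms (3/7)
5. 952.381ms @ 12/7 + 238.095ms (3/7)
6. 1190.476ms @ 15/7 + 238.095ms (3/7)
7. 1428.571ms @ 18/7 + 238.095ms (3/7)
8. 1666.667ms @ 3 + 277.778ms (1/2)
9. 1944.444ms @ 7/2 + 277.778ms (1/2)
10. 2222.222ms @ 4 + 277.778ms (1/2)
11. 2500.0ms @ 9/2 + 833.333ms (3/2)
12. 3333.333ms @ 6 + 833.333ms (3/2)
13. 4166.667ms @ 15/2 + 416.667ms (3/4)
14. 4583.333ms @ 33/4 + 416.667ms (3/4)
15. 5000.0ms @ 9 + 666.667ms (6/5)
16. 5666.667ms @ 51/5 + 666.667ms (6/5)
17. 6333.333ms @ 57/5 + 333.333ms (3/5)

note 7 onset = 18/7b = 1428.571ms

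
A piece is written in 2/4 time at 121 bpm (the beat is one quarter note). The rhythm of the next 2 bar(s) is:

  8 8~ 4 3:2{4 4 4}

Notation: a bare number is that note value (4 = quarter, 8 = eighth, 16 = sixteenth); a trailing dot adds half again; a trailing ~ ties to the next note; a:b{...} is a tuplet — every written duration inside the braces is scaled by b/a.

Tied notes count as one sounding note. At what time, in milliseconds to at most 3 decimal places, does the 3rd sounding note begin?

note 3 onset = 2b = 991.736ms

1. 0.0ms @ 0 + 247.934ms (1/2)
2. 247.934ms @ 1/2 + 743.802ms (3/2)
3. 991.736ms @ 2 + 330.579ms (2/3)
4. 1322.314ms @ 8/3 + 330.579ms (2/3)
5. 1652.893ms @ 10/3 + 330.579ms (2/3)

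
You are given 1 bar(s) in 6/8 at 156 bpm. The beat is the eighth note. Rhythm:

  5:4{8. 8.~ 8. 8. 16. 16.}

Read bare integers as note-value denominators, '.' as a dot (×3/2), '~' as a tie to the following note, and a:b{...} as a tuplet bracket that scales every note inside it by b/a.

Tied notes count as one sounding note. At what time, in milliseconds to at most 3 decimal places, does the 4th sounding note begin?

1. 0.0ms @ 0 + 461.538ms (6/5)
2. 461.538ms @ 6/5 + 923.077ms (12/5)
3. 1384.615ms @ 18/5 + 461.538ms (6/5)
4. 1846.154ms @ 24/5 + 230.769ms (3/5)
5. 2076.923ms @ 27/5 + 230.769ms (3/5)

note 4 onset = 24/5b = 1846.154ms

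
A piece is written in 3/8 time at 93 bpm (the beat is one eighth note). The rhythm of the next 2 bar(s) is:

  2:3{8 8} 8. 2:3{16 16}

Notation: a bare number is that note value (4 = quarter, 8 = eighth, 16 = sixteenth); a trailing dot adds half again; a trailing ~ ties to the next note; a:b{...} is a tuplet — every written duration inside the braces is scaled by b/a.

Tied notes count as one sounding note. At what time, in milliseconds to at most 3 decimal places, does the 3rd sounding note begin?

note 3 onset = 3b = 1935.484ms

1. 0.0ms @ 0 + 967.742ms (3/2)
2. 967.742ms @ 3/2 + 967.742ms (3/2)
3. 1935.484ms @ 3 + 967.742ms (3/2)
4. 2903.226ms @ 9/2 + 483.871ms (3/4)
5. 3387.097ms @ 21/4 + 483.871ms (3/4)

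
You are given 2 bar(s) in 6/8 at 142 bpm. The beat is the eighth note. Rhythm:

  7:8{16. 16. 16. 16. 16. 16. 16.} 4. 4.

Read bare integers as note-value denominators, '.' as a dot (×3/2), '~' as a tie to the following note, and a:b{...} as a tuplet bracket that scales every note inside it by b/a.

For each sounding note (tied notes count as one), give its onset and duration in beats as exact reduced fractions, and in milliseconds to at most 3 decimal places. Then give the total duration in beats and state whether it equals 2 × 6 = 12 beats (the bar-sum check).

1) 0.0ms=0b +362.173ms=6/7b
2) 362.173ms=6/7b +362.173ms=6/7b
3) 724.346ms=12/7b +362.173ms=6/7b
4) 1086.519ms=18/7b +362.173ms=6/7b
5) 1448.692ms=24/7b +362.173ms=6/7b
6) 1810.865ms=30/7b +362.173ms=6/7b
7) 2173.038ms=36/7b +362.173ms=6/7b
8) 2535.211ms=6b +1267.606ms=3b
9) 3802.817ms=9b +1267.606ms=3b
Σ=12b of 12 (142bpm 6/8) — PASS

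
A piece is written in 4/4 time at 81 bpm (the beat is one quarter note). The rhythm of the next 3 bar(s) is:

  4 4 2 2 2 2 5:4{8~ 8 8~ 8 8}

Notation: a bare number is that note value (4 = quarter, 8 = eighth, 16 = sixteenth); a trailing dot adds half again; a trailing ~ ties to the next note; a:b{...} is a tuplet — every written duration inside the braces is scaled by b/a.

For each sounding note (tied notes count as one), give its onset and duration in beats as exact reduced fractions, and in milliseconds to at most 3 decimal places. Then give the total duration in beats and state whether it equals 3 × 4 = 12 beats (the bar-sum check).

1) 0.0ms=0b +740.741ms=1b
2) 740.741ms=1b +740.741ms=1b
3) 1481.481ms=2b +1481.481ms=2b
4) 2962.963ms=4b +1481.481ms=2b
5) 4444.444ms=6b +1481.481ms=2b
6) 5925.926ms=8b +1481.481ms=2b
7) 7407.407ms=10b +592.593ms=4/5b
8) 8000.0ms=54/5b +592.593ms=4/5b
9) 8592.593ms=58/5b +296.296ms=2/5b
Σ=12b of 12 (81bpm 4/4) — PASS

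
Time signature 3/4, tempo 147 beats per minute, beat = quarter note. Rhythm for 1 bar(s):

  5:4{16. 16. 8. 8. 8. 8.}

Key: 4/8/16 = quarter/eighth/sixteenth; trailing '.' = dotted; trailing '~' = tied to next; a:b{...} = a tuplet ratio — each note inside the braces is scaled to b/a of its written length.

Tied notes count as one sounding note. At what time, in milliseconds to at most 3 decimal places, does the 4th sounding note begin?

1. 0.0ms @ 0 + 122.449ms (3/10)
2. 122.449ms @ 3/10 + 122.449ms (3/10)
3. 244.898ms @ 3/5 + 244.898ms (3/5)
4. 489.796ms @ 6/5 + 244.898ms (3/5)
5. 734.694ms @ 9/5 + 244.898ms (3/5)
6. 979.592ms @ 12/5 + 244.898ms (3/5)

note 4 onset = 6/5b = 489.796ms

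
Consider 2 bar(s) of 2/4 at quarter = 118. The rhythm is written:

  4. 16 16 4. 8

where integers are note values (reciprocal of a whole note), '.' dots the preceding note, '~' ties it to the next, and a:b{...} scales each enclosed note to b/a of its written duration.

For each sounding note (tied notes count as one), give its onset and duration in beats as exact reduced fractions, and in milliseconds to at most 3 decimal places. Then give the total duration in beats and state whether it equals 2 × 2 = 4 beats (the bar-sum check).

1) 0.0ms=0b +762.712ms=3/2b
2) 762.712ms=3/2b +127.119ms=1/4b
3) 889.831ms=7/4b +127.119ms=1/4b
4) 1016.949ms=2b +762.712ms=3/2b
5) 1779.661ms=7/2b +254.237ms=1/2b
Σ=4b of 4 (118bpm 2/4) — PASS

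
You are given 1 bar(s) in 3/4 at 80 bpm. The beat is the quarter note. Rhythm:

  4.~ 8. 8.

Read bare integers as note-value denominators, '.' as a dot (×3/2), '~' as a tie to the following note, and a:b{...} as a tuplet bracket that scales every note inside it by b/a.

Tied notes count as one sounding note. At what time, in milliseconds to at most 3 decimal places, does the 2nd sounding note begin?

1. 0.0ms @ 0 + 1687.5ms (9/4)
2. 1687.5ms @ 9/4 + 562.5ms (3/4)

note 2 onset = 9/4b = 1687.5ms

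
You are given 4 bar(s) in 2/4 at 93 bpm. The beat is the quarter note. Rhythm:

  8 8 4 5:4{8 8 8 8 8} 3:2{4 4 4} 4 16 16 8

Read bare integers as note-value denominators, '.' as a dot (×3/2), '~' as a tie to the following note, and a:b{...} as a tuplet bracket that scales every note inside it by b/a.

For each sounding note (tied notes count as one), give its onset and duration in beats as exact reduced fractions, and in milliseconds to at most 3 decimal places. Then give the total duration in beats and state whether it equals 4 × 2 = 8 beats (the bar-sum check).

1) 0.0ms=0b +322.581ms=1/2b
2) 322.581ms=1/2b +322.581ms=1/2b
3) 645.161ms=1b +645.161ms=1b
4) 1290.323ms=2b +258.065ms=2/5b
5) 1548.387ms=12/5b +258.065ms=2/5b
6) 1806.452ms=14/5b +258.065ms=2/5b
7) 2064.516ms=16/5b +258.065ms=2/5b
8) 2322.581ms=18/5b +258.065ms=2/5b
9) 2580.645ms=4b +430.108ms=2/3b
10) 3010.753ms=14/3b +430.108ms=2/3b
11) 3440.86ms=16/3b +430.108ms=2/3b
12) 3870.968ms=6b +645.161ms=1b
13) 4516.129ms=7b +161.29ms=1/4b
14) 4677.419ms=29/4b +161.29ms=1/4b
15) 4838.71ms=15/2b +322.581ms=1/2b
Σ=8b of 8 (93bpm 2/4) — PASS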